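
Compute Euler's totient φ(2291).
φ(2291) = 2184

φ is multiplicative, with φ(p^e) = p^e − p^(e−1). Factorise 2291 = 29 · 79. Then
  φ(2291) = (29 − 1) · (79 − 1) = 28 · 78 = 2184.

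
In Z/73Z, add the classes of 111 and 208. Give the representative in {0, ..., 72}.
Reduce the summands first: 111 ≡ 38, 208 ≡ 62 (mod 73), so 111 + 208 ≡ 38 + 62 (mod 73). 38 + 62 = 100; 100 = 1·73 + 27, so (111 + 208) mod 73 = 27.

Final answer: 27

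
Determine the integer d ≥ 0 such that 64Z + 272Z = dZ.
In the PID Z, (a, b) is generated by gcd(a, b). Compute gcd(272, 64) with the extended Euclidean algorithm, tracking rows (r, s, t) with s·272 + t·64 = r:
  row A: (272, 1, 0)   [1·272 + 0·64 = 272]
  row B: (64, 0, 1)   [0·272 + 1·64 = 64]
  272 = 4·64 + 16   → row C = row A − 4·row B = (16, 1, −4)   [check: 1·272 − 4·64 = 16]
  64 = 4·16 + 0   → remainder 0, stop. gcd = 16 (last nonzero row C).
So gcd(64, 272) = 16, with Bézout identity 1·272 − 4·64 = 16. Containment (⊇): the Bézout identity exhibits 16 as an element of (64, 272), giving (16) ⊆ (64, 272). Containment (⊆): since 16 | 64 and 16 | 272 (64 = 16·4, 272 = 16·17), every Z-linear combination of 64 and 272 is divisible by 16, so (64, 272) ⊆ (16). Therefore (64, 272) = (16), d = 16.

Final answer: (64, 272) = (16); d = 16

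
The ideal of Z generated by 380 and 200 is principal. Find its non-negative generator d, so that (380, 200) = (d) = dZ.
(380, 200) = (20); d = 20

In the PID Z, (a, b) is generated by gcd(a, b). Compute gcd(380, 200) with the extended Euclidean algorithm, tracking rows (r, s, t) with s·380 + t·200 = r:
  row A: (380, 1, 0)   [1·380 + 0·200 = 380]
  row B: (200, 0, 1)   [0·380 + 1·200 = 200]
  380 = 1·200 + 180   → row C = row A − 1·row B = (180, 1, −1)   [check: 1·380 − 1·200 = 180]
  200 = 1·180 + 20   → row D = row B − 1·row C = (20, −1, 2)   [check: −1·380 + 2·200 = 20]
  180 = 9·20 + 0   → remainder 0, stop. gcd = 20 (last nonzero row D).
So gcd(380, 200) = 20, with Bézout identity −1·380 + 2·200 = 20. Containment (⊇): the Bézout identity exhibits 20 as an element of (380, 200), giving (20) ⊆ (380, 200). Containment (⊆): since 20 | 380 and 20 | 200 (380 = 20·19, 200 = 20·10), every Z-linear combination of 380 and 200 is divisible by 20, so (380, 200) ⊆ (20). Therefore (380, 200) = (20), d = 20.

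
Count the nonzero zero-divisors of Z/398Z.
In Z/398Z each nonzero element is either a unit (gcd with 398 is 1) or a zero-divisor (gcd > 1). The number of units is φ(398): factorise 398 = 2 · 199, so φ(398) = (2 − 1) · (199 − 1) = 1 · 198 = 198. The nonzero elements number 398 − 1 = 397. Hence the nonzero zero-divisors number 397 − 198 = 199.

Final answer: Z/398Z has 199 nonzero zero-divisors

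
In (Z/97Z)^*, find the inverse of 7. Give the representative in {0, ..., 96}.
7^(−1) ≡ 14 (mod 97)

Apply the extended Euclidean algorithm to (97, 7), tracking rows (r, s, t) with s·97 + t·7 = r. Each division r_prev = q·r_cur + r_new produces the new row as (previous row) − q·(current row):
  row A: (97, 1, 0)   [1·97 + 0·7 = 97]
  row B: (7, 0, 1)   [0·97 + 1·7 = 7]
  97 = 13·7 + 6   → row C = row A − 13·row B = (6, 1, −13)   [check: 1·97 − 13·7 = 6]
  7 = 1·6 + 1   → row D = row B − 1·row C = (1, −1, 14)   [check: −1·97 + 14·7 = 1]
  6 = 6·1 + 0   → remainder 0, stop. gcd = 1 (last nonzero row D).
The gcd is 1, so 7 is invertible mod 97. The last nonzero row gives −1·97 + 14·7 = 1, so t = 14. So 7^(−1) ≡ 14 (mod 97). Verify: 7 · 14 = 98 ≡ 1 (mod 97). ✓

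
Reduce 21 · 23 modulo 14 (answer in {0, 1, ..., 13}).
Reduce the factors first: 21 ≡ 7, 23 ≡ 9 (mod 14), so 21 · 23 ≡ 7 · 9 (mod 14). 7 · 9 = 63. Dividing by 14: 63 = 4·14 + 7. So (21 · 23) mod 14 = 7.

Final answer: 7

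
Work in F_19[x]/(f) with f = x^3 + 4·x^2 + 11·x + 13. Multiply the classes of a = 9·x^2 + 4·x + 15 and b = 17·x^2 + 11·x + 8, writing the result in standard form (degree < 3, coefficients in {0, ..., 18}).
Multiply as integer polynomials: a · b = 153·x^4 + 167·x^3 + 371·x^2 + 197·x + 120. Reducing coefficients mod 19: a · b ≡ x^4 + 15·x^3 + 10·x^2 + 7·x + 6. Now divide by f(x) = x^3 + 4·x^2 + 11·x + 13 in F_19[x], eliminating the leading term at each step:
  leading term x^4: subtract (x)·f(x) = x^4 + 4·x^3 + 11·x^2 + 13·x, leaving 11·x^3 + 18·x^2 + 13·x + 6 (coefficients mod 19)
  leading term 11·x^3: subtract (11)·f(x) = 11·x^3 + 6·x^2 + 7·x + 10, leaving 12·x^2 + 6·x + 15 (coefficients mod 19)
The degree is now < 3, so this is the remainder. Hence a · b ≡ 12·x^2 + 6·x + 15 in F_19[x]/(f).

Final answer: a · b ≡ 12·x^2 + 6·x + 15 (mod f(x))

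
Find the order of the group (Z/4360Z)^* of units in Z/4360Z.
(Z/4360Z)^* consists of the classes a with gcd(a, 4360) = 1, so its order is φ(4360). φ is multiplicative, with φ(p^e) = p^e − p^(e−1). Factorise 4360 = 2^3 · 5 · 109. Then
  φ(4360) = (2^3 − 2^2) · (5 − 1) · (109 − 1) = 4 · 4 · 108 = 1728.
Thus |(Z/4360Z)^*| = 1728.

Final answer: |(Z/4360Z)^*| = 1728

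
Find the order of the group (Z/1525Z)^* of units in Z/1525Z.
(Z/1525Z)^* consists of the classes a with gcd(a, 1525) = 1, so its order is φ(1525). φ is multiplicative, with φ(p^e) = p^e − p^(e−1). Factorise 1525 = 5^2 · 61. Then
  φ(1525) = (5^2 − 5^1) · (61 − 1) = 20 · 60 = 1200.
Thus |(Z/1525Z)^*| = 1200.

Final answer: |(Z/1525Z)^*| = 1200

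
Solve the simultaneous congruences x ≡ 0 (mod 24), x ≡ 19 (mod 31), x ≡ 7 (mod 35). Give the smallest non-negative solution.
The moduli 24, 31, 35 are pairwise coprime, so by the CRT there is a unique solution mod 24·31·35 = 26040.
Solve by successive substitution. Start with x ≡ 0 (mod 24).
  Combine with x ≡ 19 (mod 31): write x = 24·t and require 24·t ≡ 19 (mod 31). Since 24^(−1) ≡ 22 (mod 31), t ≡ 22·19 ≡ 15 (mod 31). So x ≡ 24·15 = 360 (mod 744).
  Combine with x ≡ 7 (mod 35): write x = 360 + 744·t and require 360 + 744·t ≡ 7 (mod 35), i.e. 744·t ≡ 7 − 360 ≡ 32 (mod 35). Since 744^(−1) ≡ 4 (mod 35) (744 ≡ 9 (mod 35)), t ≡ 4·32 ≡ 23 (mod 35). So x ≡ 360 + 744·23 = 17472 (mod 26040).
Unique solution in [0, 26040): x = 17472.

Final answer: x ≡ 17472 (mod 26040); the representative in [0, 26040) is 17472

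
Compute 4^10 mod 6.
Use repeated squaring. Binary(10) = 1010. Walk through the bits of the exponent 10 left-to-right: at each bit after the leading one, square the running value, then multiply by 4 if the bit is 1 (always reducing mod 6):
  bit 1 = 1 (leading): start with 4.
  bit 2 = 0: square 4^2 = 16 ≡ 4 (mod 6).
  bit 3 = 1: square 4^2 = 16 ≡ 4; bit is 1, so multiply 4·4 = 16 ≡ 4 (mod 6).
  bit 4 = 0: square 4^2 = 16 ≡ 4 (mod 6).
Final value: 4^10 ≡ 4 (mod 6).

Final answer: 4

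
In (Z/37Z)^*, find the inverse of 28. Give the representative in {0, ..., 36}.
28^(−1) ≡ 4 (mod 37)

Apply the extended Euclidean algorithm to (37, 28), tracking rows (r, s, t) with s·37 + t·28 = r. Each division r_prev = q·r_cur + r_new produces the new row as (previous row) − q·(current row):
  row A: (37, 1, 0)   [1·37 + 0·28 = 37]
  row B: (28, 0, 1)   [0·37 + 1·28 = 28]
  37 = 1·28 + 9   → row C = row A − 1·row B = (9, 1, −1)   [check: 1·37 − 1·28 = 9]
  28 = 3·9 + 1   → row D = row B − 3·row C = (1, −3, 4)   [check: −3·37 + 4·28 = 1]
  9 = 9·1 + 0   → remainder 0, stop. gcd = 1 (last nonzero row D).
The gcd is 1, so 28 is invertible mod 37. The last nonzero row gives −3·37 + 4·28 = 1, so t = 4. So 28^(−1) ≡ 4 (mod 37). Verify: 28 · 4 = 112 ≡ 1 (mod 37). ✓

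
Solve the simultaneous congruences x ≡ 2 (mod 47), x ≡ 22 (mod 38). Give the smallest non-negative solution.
The moduli 47, 38 are pairwise coprime, so by the CRT there is a unique solution mod 47·38 = 1786.
Solve by successive substitution. Start with x ≡ 2 (mod 47).
  Combine with x ≡ 22 (mod 38): write x = 2 + 47·t and require 2 + 47·t ≡ 22 (mod 38), i.e. 47·t ≡ 22 − 2 ≡ 20 (mod 38). Since 47^(−1) ≡ 17 (mod 38) (47 ≡ 9 (mod 38)), t ≡ 17·20 ≡ 36 (mod 38). So x ≡ 2 + 47·36 = 1694 (mod 1786).
Unique solution in [0, 1786): x = 1694.

Final answer: x ≡ 1694 (mod 1786); the representative in [0, 1786) is 1694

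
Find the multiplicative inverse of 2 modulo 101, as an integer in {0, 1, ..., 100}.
2^(−1) ≡ 51 (mod 101)

Apply the extended Euclidean algorithm to (101, 2), tracking rows (r, s, t) with s·101 + t·2 = r. Each division r_prev = q·r_cur + r_new produces the new row as (previous row) − q·(current row):
  row A: (101, 1, 0)   [1·101 + 0·2 = 101]
  row B: (2, 0, 1)   [0·101 + 1·2 = 2]
  101 = 50·2 + 1   → row C = row A − 50·row B = (1, 1, −50)   [check: 1·101 − 50·2 = 1]
  2 = 2·1 + 0   → remainder 0, stop. gcd = 1 (last nonzero row C).
The gcd is 1, so 2 is invertible mod 101. The last nonzero row gives 1·101 − 50·2 = 1, so t = −50. So 2^(−1) ≡ −50 ≡ 51 (mod 101). Verify: 2 · 51 = 102 ≡ 1 (mod 101). ✓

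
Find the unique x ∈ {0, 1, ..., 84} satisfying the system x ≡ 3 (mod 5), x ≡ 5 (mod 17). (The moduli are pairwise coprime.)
The moduli 5, 17 are pairwise coprime, so by the CRT there is a unique solution mod 5·17 = 85.
Solve by successive substitution. Start with x ≡ 3 (mod 5).
  Combine with x ≡ 5 (mod 17): write x = 3 + 5·t and require 3 + 5·t ≡ 5 (mod 17), i.e. 5·t ≡ 5 − 3 ≡ 2 (mod 17). Since 5^(−1) ≡ 7 (mod 17), t ≡ 7·2 ≡ 14 (mod 17). So x ≡ 3 + 5·14 = 73 (mod 85).
Unique solution in [0, 85): x = 73.

Final answer: x ≡ 73 (mod 85); the representative in [0, 85) is 73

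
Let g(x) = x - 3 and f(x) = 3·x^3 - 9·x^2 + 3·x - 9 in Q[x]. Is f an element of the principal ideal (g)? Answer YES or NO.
YES

In Q[x] the ideal (g) consists of all multiples of g, so f ∈ (g) iff g | f, i.e. iff the remainder of f on division by g is 0. Divide f by g (g is monic, so eliminate the leading term of the running remainder at each step):
  leading term 3·x^3: subtract (3·x^2)·g(x) = 3·x^3 - 9·x^2, leaving 3·x - 9
  leading term 3·x: subtract (3)·g(x) = 3·x - 9, leaving 0
The remainder is 0, so f(x) = g(x) · h(x) with h(x) = 3·x^2 + 3. Hence g | f, i.e. f ∈ (g).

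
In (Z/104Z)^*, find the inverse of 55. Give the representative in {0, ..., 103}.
Apply the extended Euclidean algorithm to (104, 55), tracking rows (r, s, t) with s·104 + t·55 = r. Each division r_prev = q·r_cur + r_new produces the new row as (previous row) − q·(current row):
  row A: (104, 1, 0)   [1·104 + 0·55 = 104]
  row B: (55, 0, 1)   [0·104 + 1·55 = 55]
  104 = 1·55 + 49   → row C = row A − 1·row B = (49, 1, −1)   [check: 1·104 − 1·55 = 49]
  55 = 1·49 + 6   → row D = row B − 1·row C = (6, −1, 2)   [check: −1·104 + 2·55 = 6]
  49 = 8·6 + 1   → row E = row C − 8·row D = (1, 9, −17)   [check: 9·104 − 17·55 = 1]
  6 = 6·1 + 0   → remainder 0, stop. gcd = 1 (last nonzero row E).
The gcd is 1, so 55 is invertible mod 104. The last nonzero row gives 9·104 − 17·55 = 1, so t = −17. So 55^(−1) ≡ −17 ≡ 87 (mod 104). Verify: 55 · 87 = 4785 ≡ 1 (mod 104). ✓

Final answer: 55^(−1) ≡ 87 (mod 104)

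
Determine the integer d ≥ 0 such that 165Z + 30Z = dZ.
In the PID Z, (a, b) is generated by gcd(a, b). Compute gcd(165, 30) with the extended Euclidean algorithm, tracking rows (r, s, t) with s·165 + t·30 = r:
  row A: (165, 1, 0)   [1·165 + 0·30 = 165]
  row B: (30, 0, 1)   [0·165 + 1·30 = 30]
  165 = 5·30 + 15   → row C = row A − 5·row B = (15, 1, −5)   [check: 1·165 − 5·30 = 15]
  30 = 2·15 + 0   → remainder 0, stop. gcd = 15 (last nonzero row C).
So gcd(165, 30) = 15, with Bézout identity 1·165 − 5·30 = 15. Containment (⊇): the Bézout identity exhibits 15 as an element of (165, 30), giving (15) ⊆ (165, 30). Containment (⊆): since 15 | 165 and 15 | 30 (165 = 15·11, 30 = 15·2), every Z-linear combination of 165 and 30 is divisible by 15, so (165, 30) ⊆ (15). Therefore (165, 30) = (15), d = 15.

Final answer: (165, 30) = (15); d = 15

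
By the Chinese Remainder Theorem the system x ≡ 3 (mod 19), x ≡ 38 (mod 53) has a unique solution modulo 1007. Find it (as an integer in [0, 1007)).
x ≡ 250 (mod 1007); the representative in [0, 1007) is 250

The moduli 19, 53 are pairwise coprime, so by the CRT there is a unique solution mod 19·53 = 1007.
Solve by successive substitution. Start with x ≡ 3 (mod 19).
  Combine with x ≡ 38 (mod 53): write x = 3 + 19·t and require 3 + 19·t ≡ 38 (mod 53), i.e. 19·t ≡ 38 − 3 ≡ 35 (mod 53). Since 19^(−1) ≡ 14 (mod 53), t ≡ 14·35 ≡ 13 (mod 53). So x ≡ 3 + 19·13 = 250 (mod 1007).
Unique solution in [0, 1007): x = 250.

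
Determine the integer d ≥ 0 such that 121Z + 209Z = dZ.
In the PID Z, (a, b) is generated by gcd(a, b). Compute gcd(209, 121) with the extended Euclidean algorithm, tracking rows (r, s, t) with s·209 + t·121 = r:
  row A: (209, 1, 0)   [1·209 + 0·121 = 209]
  row B: (121, 0, 1)   [0·209 + 1·121 = 121]
  209 = 1·121 + 88   → row C = row A − 1·row B = (88, 1, −1)   [check: 1·209 − 1·121 = 88]
  121 = 1·88 + 33   → row D = row B − 1·row C = (33, −1, 2)   [check: −1·209 + 2·121 = 33]
  88 = 2·33 + 22   → row E = row C − 2·row D = (22, 3, −5)   [check: 3·209 − 5·121 = 22]
  33 = 1·22 + 11   → row F = row D − 1·row E = (11, −4, 7)   [check: −4·209 + 7·121 = 11]
  22 = 2·11 + 0   → remainder 0, stop. gcd = 11 (last nonzero row F).
So gcd(121, 209) = 11, with Bézout identity −4·209 + 7·121 = 11. Containment (⊇): the Bézout identity exhibits 11 as an element of (121, 209), giving (11) ⊆ (121, 209). Containment (⊆): since 11 | 121 and 11 | 209 (121 = 11·11, 209 = 11·19), every Z-linear combination of 121 and 209 is divisible by 11, so (121, 209) ⊆ (11). Therefore (121, 209) = (11), d = 11.

Final answer: (121, 209) = (11); d = 11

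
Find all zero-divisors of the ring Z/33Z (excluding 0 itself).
nonzero zero-divisors of Z/33Z = {3, 6, 9, 11, 12, 15, 18, 21, 22, 24, 27, 30}

An element a ∈ Z/33Z (with a ≠ 0) is a zero-divisor iff gcd(a, 33) > 1 (because a is a unit precisely when gcd(a, n) = 1, and in Z/nZ every nonzero, non-unit element is a zero-divisor). Scan a = 1, ..., 32 and keep those with gcd(a, 33) > 1:
  gcd(3, 33) = 3, gcd(6, 33) = 3, gcd(9, 33) = 3, gcd(11, 33) = 11, gcd(12, 33) = 3, gcd(15, 33) = 3, gcd(18, 33) = 3, gcd(21, 33) = 3, gcd(22, 33) = 11, gcd(24, 33) = 3, gcd(27, 33) = 3, gcd(30, 33) = 3.
All other a ∈ {1, ..., 32} have gcd(a, 33) = 1 and are units. So the nonzero zero-divisors are exactly the 12 values of a appearing in this scan.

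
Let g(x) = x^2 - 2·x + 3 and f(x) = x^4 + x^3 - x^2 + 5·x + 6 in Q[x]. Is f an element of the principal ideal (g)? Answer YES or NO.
In Q[x] the ideal (g) consists of all multiples of g, so f ∈ (g) iff g | f, i.e. iff the remainder of f on division by g is 0. Divide f by g (g is monic, so eliminate the leading term of the running remainder at each step):
  leading term x^4: subtract (x^2)·g(x) = x^4 - 2·x^3 + 3·x^2, leaving 3·x^3 - 4·x^2 + 5·x + 6
  leading term 3·x^3: subtract (3·x)·g(x) = 3·x^3 - 6·x^2 + 9·x, leaving 2·x^2 - 4·x + 6
  leading term 2·x^2: subtract (2)·g(x) = 2·x^2 - 4·x + 6, leaving 0
The remainder is 0, so f(x) = g(x) · h(x) with h(x) = x^2 + 3·x + 2. Hence g | f, i.e. f ∈ (g).

Final answer: YES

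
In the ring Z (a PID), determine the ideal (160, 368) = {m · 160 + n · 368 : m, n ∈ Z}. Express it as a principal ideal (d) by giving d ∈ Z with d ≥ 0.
In the PID Z, (a, b) is generated by gcd(a, b). Compute gcd(368, 160) with the extended Euclidean algorithm, tracking rows (r, s, t) with s·368 + t·160 = r:
  row A: (368, 1, 0)   [1·368 + 0·160 = 368]
  row B: (160, 0, 1)   [0·368 + 1·160 = 160]
  368 = 2·160 + 48   → row C = row A − 2·row B = (48, 1, −2)   [check: 1·368 − 2·160 = 48]
  160 = 3·48 + 16   → row D = row B − 3·row C = (16, −3, 7)   [check: −3·368 + 7·160 = 16]
  48 = 3·16 + 0   → remainder 0, stop. gcd = 16 (last nonzero row D).
So gcd(160, 368) = 16, with Bézout identity −3·368 + 7·160 = 16. Containment (⊇): the Bézout identity exhibits 16 as an element of (160, 368), giving (16) ⊆ (160, 368). Containment (⊆): since 16 | 160 and 16 | 368 (160 = 16·10, 368 = 16·23), every Z-linear combination of 160 and 368 is divisible by 16, so (160, 368) ⊆ (16). Therefore (160, 368) = (16), d = 16.

Final answer: (160, 368) = (16); d = 16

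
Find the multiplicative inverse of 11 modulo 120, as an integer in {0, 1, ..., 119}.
11^(−1) ≡ 11 (mod 120)

Apply the extended Euclidean algorithm to (120, 11), tracking rows (r, s, t) with s·120 + t·11 = r. Each division r_prev = q·r_cur + r_new produces the new row as (previous row) − q·(current row):
  row A: (120, 1, 0)   [1·120 + 0·11 = 120]
  row B: (11, 0, 1)   [0·120 + 1·11 = 11]
  120 = 10·11 + 10   → row C = row A − 10·row B = (10, 1, −10)   [check: 1·120 − 10·11 = 10]
  11 = 1·10 + 1   → row D = row B − 1·row C = (1, −1, 11)   [check: −1·120 + 11·11 = 1]
  10 = 10·1 + 0   → remainder 0, stop. gcd = 1 (last nonzero row D).
The gcd is 1, so 11 is invertible mod 120. The last nonzero row gives −1·120 + 11·11 = 1, so t = 11. So 11^(−1) ≡ 11 (mod 120). Verify: 11 · 11 = 121 ≡ 1 (mod 120). ✓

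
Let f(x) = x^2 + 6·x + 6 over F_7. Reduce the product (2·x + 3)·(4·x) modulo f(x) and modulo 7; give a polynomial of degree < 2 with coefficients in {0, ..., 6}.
Multiply as integer polynomials: a · b = 8·x^2 + 12·x. Reducing coefficients mod 7: a · b ≡ x^2 + 5·x. Now divide by f(x) = x^2 + 6·x + 6 in F_7[x], eliminating the leading term at each step:
  leading term x^2: subtract (1)·f(x) = x^2 + 6·x + 6, leaving 6·x + 1 (coefficients mod 7)
The degree is now < 2, so this is the remainder. Hence a · b ≡ 6·x + 1 in F_7[x]/(f).

Final answer: a · b ≡ 6·x + 1 (mod f(x))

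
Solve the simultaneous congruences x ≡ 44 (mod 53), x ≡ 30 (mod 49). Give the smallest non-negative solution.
The moduli 53, 49 are pairwise coprime, so by the CRT there is a unique solution mod 53·49 = 2597.
Solve by successive substitution. Start with x ≡ 44 (mod 53).
  Combine with x ≡ 30 (mod 49): write x = 44 + 53·t and require 44 + 53·t ≡ 30 (mod 49), i.e. 53·t ≡ 30 − 44 ≡ 35 (mod 49). Since 53^(−1) ≡ 37 (mod 49) (53 ≡ 4 (mod 49)), t ≡ 37·35 ≡ 21 (mod 49). So x ≡ 44 + 53·21 = 1157 (mod 2597).
Unique solution in [0, 2597): x = 1157.

Final answer: x ≡ 1157 (mod 2597); the representative in [0, 2597) is 1157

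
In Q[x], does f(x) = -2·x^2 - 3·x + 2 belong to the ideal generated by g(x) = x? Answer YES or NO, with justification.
In Q[x] the ideal (g) consists of all multiples of g, so f ∈ (g) iff g | f, i.e. iff the remainder of f on division by g is 0. Divide f by g (g is monic, so eliminate the leading term of the running remainder at each step):
  leading term -2·x^2: subtract (-2·x)·g(x) = -2·x^2, leaving 2 - 3·x
  leading term -3·x: subtract (-3)·g(x) = -3·x, leaving 2
The remainder r(x) = 2 ≠ 0 (and deg r < deg g), so g ∤ f, i.e. f ∉ (g).

Final answer: NO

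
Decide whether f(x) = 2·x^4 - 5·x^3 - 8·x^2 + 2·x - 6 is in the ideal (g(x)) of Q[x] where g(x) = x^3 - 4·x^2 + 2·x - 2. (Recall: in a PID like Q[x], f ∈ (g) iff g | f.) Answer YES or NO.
In Q[x] the ideal (g) consists of all multiples of g, so f ∈ (g) iff g | f, i.e. iff the remainder of f on division by g is 0. Divide f by g (g is monic, so eliminate the leading term of the running remainder at each step):
  leading term 2·x^4: subtract (2·x)·g(x) = 2·x^4 - 8·x^3 + 4·x^2 - 4·x, leaving 3·x^3 - 12·x^2 + 6·x - 6
  leading term 3·x^3: subtract (3)·g(x) = 3·x^3 - 12·x^2 + 6·x - 6, leaving 0
The remainder is 0, so f(x) = g(x) · h(x) with h(x) = 2·x + 3. Hence g | f, i.e. f ∈ (g).

Final answer: YES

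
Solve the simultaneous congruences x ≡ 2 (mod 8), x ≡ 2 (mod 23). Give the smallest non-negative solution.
The moduli 8, 23 are pairwise coprime, so by the CRT there is a unique solution mod 8·23 = 184.
Solve by successive substitution. Start with x ≡ 2 (mod 8).
  Combine with x ≡ 2 (mod 23): write x = 2 + 8·t and require 2 + 8·t ≡ 2 (mod 23), i.e. 8·t ≡ 2 − 2 ≡ 0 (mod 23). Since 8^(−1) ≡ 3 (mod 23), t ≡ 3·0 ≡ 0 (mod 23). So x ≡ 2 + 8·0 = 2 (mod 184).
Unique solution in [0, 184): x = 2.

Final answer: x ≡ 2 (mod 184); the representative in [0, 184) is 2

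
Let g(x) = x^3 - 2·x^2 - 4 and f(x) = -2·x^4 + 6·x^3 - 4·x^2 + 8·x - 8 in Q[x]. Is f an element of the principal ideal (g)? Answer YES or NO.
YES

In Q[x] the ideal (g) consists of all multiples of g, so f ∈ (g) iff g | f, i.e. iff the remainder of f on division by g is 0. Divide f by g (g is monic, so eliminate the leading term of the running remainder at each step):
  leading term -2·x^4: subtract (-2·x)·g(x) = -2·x^4 + 4·x^3 + 8·x, leaving 2·x^3 - 4·x^2 - 8
  leading term 2·x^3: subtract (2)·g(x) = 2·x^3 - 4·x^2 - 8, leaving 0
The remainder is 0, so f(x) = g(x) · h(x) with h(x) = 2 - 2·x. Hence g | f, i.e. f ∈ (g).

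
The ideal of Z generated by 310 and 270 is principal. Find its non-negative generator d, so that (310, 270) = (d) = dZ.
(310, 270) = (10); d = 10

In the PID Z, (a, b) is generated by gcd(a, b). Compute gcd(310, 270) with the extended Euclidean algorithm, tracking rows (r, s, t) with s·310 + t·270 = r:
  row A: (310, 1, 0)   [1·310 + 0·270 = 310]
  row B: (270, 0, 1)   [0·310 + 1·270 = 270]
  310 = 1·270 + 40   → row C = row A − 1·row B = (40, 1, −1)   [check: 1·310 − 1·270 = 40]
  270 = 6·40 + 30   → row D = row B − 6·row C = (30, −6, 7)   [check: −6·310 + 7·270 = 30]
  40 = 1·30 + 10   → row E = row C − 1·row D = (10, 7, −8)   [check: 7·310 − 8·270 = 10]
  30 = 3·10 + 0   → remainder 0, stop. gcd = 10 (last nonzero row E).
So gcd(310, 270) = 10, with Bézout identity 7·310 − 8·270 = 10. Containment (⊇): the Bézout identity exhibits 10 as an element of (310, 270), giving (10) ⊆ (310, 270). Containment (⊆): since 10 | 310 and 10 | 270 (310 = 10·31, 270 = 10·27), every Z-linear combination of 310 and 270 is divisible by 10, so (310, 270) ⊆ (10). Therefore (310, 270) = (10), d = 10.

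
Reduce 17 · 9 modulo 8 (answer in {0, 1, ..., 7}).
Reduce the factors first: 17 ≡ 1, 9 ≡ 1 (mod 8), so 17 · 9 ≡ 1 · 1 (mod 8). 1 · 1 = 1. Dividing by 8: 1 = 0·8 + 1. So (17 · 9) mod 8 = 1.

Final answer: 1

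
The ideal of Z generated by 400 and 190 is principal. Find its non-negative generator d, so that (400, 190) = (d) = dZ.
(400, 190) = (10); d = 10

In the PID Z, (a, b) is generated by gcd(a, b). Compute gcd(400, 190) with the extended Euclidean algorithm, tracking rows (r, s, t) with s·400 + t·190 = r:
  row A: (400, 1, 0)   [1·400 + 0·190 = 400]
  row B: (190, 0, 1)   [0·400 + 1·190 = 190]
  400 = 2·190 + 20   → row C = row A − 2·row B = (20, 1, −2)   [check: 1·400 − 2·190 = 20]
  190 = 9·20 + 10   → row D = row B − 9·row C = (10, −9, 19)   [check: −9·400 + 19·190 = 10]
  20 = 2·10 + 0   → remainder 0, stop. gcd = 10 (last nonzero row D).
So gcd(400, 190) = 10, with Bézout identity −9·400 + 19·190 = 10. Containment (⊇): the Bézout identity exhibits 10 as an element of (400, 190), giving (10) ⊆ (400, 190). Containment (⊆): since 10 | 400 and 10 | 190 (400 = 10·40, 190 = 10·19), every Z-linear combination of 400 and 190 is divisible by 10, so (400, 190) ⊆ (10). Therefore (400, 190) = (10), d = 10.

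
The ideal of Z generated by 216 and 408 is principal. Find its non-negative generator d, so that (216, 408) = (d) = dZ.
(216, 408) = (24); d = 24

In the PID Z, (a, b) is generated by gcd(a, b). Compute gcd(408, 216) with the extended Euclidean algorithm, tracking rows (r, s, t) with s·408 + t·216 = r:
  row A: (408, 1, 0)   [1·408 + 0·216 = 408]
  row B: (216, 0, 1)   [0·408 + 1·216 = 216]
  408 = 1·216 + 192   → row C = row A − 1·row B = (192, 1, −1)   [check: 1·408 − 1·216 = 192]
  216 = 1·192 + 24   → row D = row B − 1·row C = (24, −1, 2)   [check: −1·408 + 2·216 = 24]
  192 = 8·24 + 0   → remainder 0, stop. gcd = 24 (last nonzero row D).
So gcd(216, 408) = 24, with Bézout identity −1·408 + 2·216 = 24. Containment (⊇): the Bézout identity exhibits 24 as an element of (216, 408), giving (24) ⊆ (216, 408). Containment (⊆): since 24 | 216 and 24 | 408 (216 = 24·9, 408 = 24·17), every Z-linear combination of 216 and 408 is divisible by 24, so (216, 408) ⊆ (24). Therefore (216, 408) = (24), d = 24.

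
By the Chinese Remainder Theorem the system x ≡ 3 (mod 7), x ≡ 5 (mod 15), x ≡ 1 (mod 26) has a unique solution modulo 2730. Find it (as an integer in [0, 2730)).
The moduli 7, 15, 26 are pairwise coprime, so by the CRT there is a unique solution mod 7·15·26 = 2730.
Solve by successive substitution. Start with x ≡ 3 (mod 7).
  Combine with x ≡ 5 (mod 15): write x = 3 + 7·t and require 3 + 7·t ≡ 5 (mod 15), i.e. 7·t ≡ 5 − 3 ≡ 2 (mod 15). Since 7^(−1) ≡ 13 (mod 15), t ≡ 13·2 ≡ 11 (mod 15). So x ≡ 3 + 7·11 = 80 (mod 105).
  Combine with x ≡ 1 (mod 26): write x = 80 + 105·t and require 80 + 105·t ≡ 1 (mod 26), i.e. 105·t ≡ 1 − 80 ≡ 25 (mod 26). Since 105^(−1) ≡ 1 (mod 26) (105 ≡ 1 (mod 26)), t ≡ 1·25 ≡ 25 (mod 26). So x ≡ 80 + 105·25 = 2705 (mod 2730).
Unique solution in [0, 2730): x = 2705.

Final answer: x ≡ 2705 (mod 2730); the representative in [0, 2730) is 2705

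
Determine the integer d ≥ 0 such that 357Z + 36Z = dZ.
(357, 36) = (3); d = 3

In the PID Z, (a, b) is generated by gcd(a, b). Compute gcd(357, 36) with the extended Euclidean algorithm, tracking rows (r, s, t) with s·357 + t·36 = r:
  row A: (357, 1, 0)   [1·357 + 0·36 = 357]
  row B: (36, 0, 1)   [0·357 + 1·36 = 36]
  357 = 9·36 + 33   → row C = row A − 9·row B = (33, 1, −9)   [check: 1·357 − 9·36 = 33]
  36 = 1·33 + 3   → row D = row B − 1·row C = (3, −1, 10)   [check: −1·357 + 10·36 = 3]
  33 = 11·3 + 0   → remainder 0, stop. gcd = 3 (last nonzero row D).
So gcd(357, 36) = 3, with Bézout identity −1·357 + 10·36 = 3. Containment (⊇): the Bézout identity exhibits 3 as an element of (357, 36), giving (3) ⊆ (357, 36). Containment (⊆): since 3 | 357 and 3 | 36 (357 = 3·119, 36 = 3·12), every Z-linear combination of 357 and 36 is divisible by 3, so (357, 36) ⊆ (3). Therefore (357, 36) = (3), d = 3.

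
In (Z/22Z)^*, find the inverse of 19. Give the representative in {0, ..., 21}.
Apply the extended Euclidean algorithm to (22, 19), tracking rows (r, s, t) with s·22 + t·19 = r. Each division r_prev = q·r_cur + r_new produces the new row as (previous row) − q·(current row):
  row A: (22, 1, 0)   [1·22 + 0·19 = 22]
  row B: (19, 0, 1)   [0·22 + 1·19 = 19]
  22 = 1·19 + 3   → row C = row A − 1·row B = (3, 1, −1)   [check: 1·22 − 1·19 = 3]
  19 = 6·3 + 1   → row D = row B − 6·row C = (1, −6, 7)   [check: −6·22 + 7·19 = 1]
  3 = 3·1 + 0   → remainder 0, stop. gcd = 1 (last nonzero row D).
The gcd is 1, so 19 is invertible mod 22. The last nonzero row gives −6·22 + 7·19 = 1, so t = 7. So 19^(−1) ≡ 7 (mod 22). Verify: 19 · 7 = 133 ≡ 1 (mod 22). ✓

Final answer: 19^(−1) ≡ 7 (mod 22)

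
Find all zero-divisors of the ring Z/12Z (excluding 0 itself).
An element a ∈ Z/12Z (with a ≠ 0) is a zero-divisor iff gcd(a, 12) > 1 (because a is a unit precisely when gcd(a, n) = 1, and in Z/nZ every nonzero, non-unit element is a zero-divisor). Scan a = 1, ..., 11 and keep those with gcd(a, 12) > 1:
  gcd(2, 12) = 2, gcd(3, 12) = 3, gcd(4, 12) = 4, gcd(6, 12) = 6, gcd(8, 12) = 4, gcd(9, 12) = 3, gcd(10, 12) = 2.
All other a ∈ {1, ..., 11} have gcd(a, 12) = 1 and are units. So the nonzero zero-divisors are exactly the 7 values of a appearing in this scan.

Final answer: nonzero zero-divisors of Z/12Z = {2, 3, 4, 6, 8, 9, 10}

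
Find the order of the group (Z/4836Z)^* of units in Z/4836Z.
|(Z/4836Z)^*| = 1440

(Z/4836Z)^* consists of the classes a with gcd(a, 4836) = 1, so its order is φ(4836). φ is multiplicative, with φ(p^e) = p^e − p^(e−1). Factorise 4836 = 2^2 · 3 · 13 · 31. Then
  φ(4836) = (2^2 − 2^1) · (3 − 1) · (13 − 1) · (31 − 1) = 2 · 2 · 12 · 30 = 1440.
Thus |(Z/4836Z)^*| = 1440.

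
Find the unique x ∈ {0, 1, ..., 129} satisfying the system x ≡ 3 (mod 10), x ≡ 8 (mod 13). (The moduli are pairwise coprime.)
The moduli 10, 13 are pairwise coprime, so by the CRT there is a unique solution mod 10·13 = 130.
Solve by successive substitution. Start with x ≡ 3 (mod 10).
  Combine with x ≡ 8 (mod 13): write x = 3 + 10·t and require 3 + 10·t ≡ 8 (mod 13), i.e. 10·t ≡ 8 − 3 ≡ 5 (mod 13). Since 10^(−1) ≡ 4 (mod 13), t ≡ 4·5 ≡ 7 (mod 13). So x ≡ 3 + 10·7 = 73 (mod 130).
Unique solution in [0, 130): x = 73.

Final answer: x ≡ 73 (mod 130); the representative in [0, 130) is 73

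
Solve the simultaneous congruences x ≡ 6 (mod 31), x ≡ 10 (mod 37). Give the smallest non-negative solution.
x ≡ 750 (mod 1147); the representative in [0, 1147) is 750

The moduli 31, 37 are pairwise coprime, so by the CRT there is a unique solution mod 31·37 = 1147.
Solve by successive substitution. Start with x ≡ 6 (mod 31).
  Combine with x ≡ 10 (mod 37): write x = 6 + 31·t and require 6 + 31·t ≡ 10 (mod 37), i.e. 31·t ≡ 10 − 6 ≡ 4 (mod 37). Since 31^(−1) ≡ 6 (mod 37), t ≡ 6·4 ≡ 24 (mod 37). So x ≡ 6 + 31·24 = 750 (mod 1147).
Unique solution in [0, 1147): x = 750.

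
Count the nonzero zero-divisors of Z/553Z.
In Z/553Z each nonzero element is either a unit (gcd with 553 is 1) or a zero-divisor (gcd > 1). The number of units is φ(553): factorise 553 = 7 · 79, so φ(553) = (7 − 1) · (79 − 1) = 6 · 78 = 468. The nonzero elements number 553 − 1 = 552. Hence the nonzero zero-divisors number 552 − 468 = 84.

Final answer: Z/553Z has 84 nonzero zero-divisors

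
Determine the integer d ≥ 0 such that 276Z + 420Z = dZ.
In the PID Z, (a, b) is generated by gcd(a, b). Compute gcd(420, 276) with the extended Euclidean algorithm, tracking rows (r, s, t) with s·420 + t·276 = r:
  row A: (420, 1, 0)   [1·420 + 0·276 = 420]
  row B: (276, 0, 1)   [0·420 + 1·276 = 276]
  420 = 1·276 + 144   → row C = row A − 1·row B = (144, 1, −1)   [check: 1·420 − 1·276 = 144]
  276 = 1·144 + 132   → row D = row B − 1·row C = (132, −1, 2)   [check: −1·420 + 2·276 = 132]
  144 = 1·132 + 12   → row E = row C − 1·row D = (12, 2, −3)   [check: 2·420 − 3·276 = 12]
  132 = 11·12 + 0   → remainder 0, stop. gcd = 12 (last nonzero row E).
So gcd(276, 420) = 12, with Bézout identity 2·420 − 3·276 = 12. Containment (⊇): the Bézout identity exhibits 12 as an element of (276, 420), giving (12) ⊆ (276, 420). Containment (⊆): since 12 | 276 and 12 | 420 (276 = 12·23, 420 = 12·35), every Z-linear combination of 276 and 420 is divisible by 12, so (276, 420) ⊆ (12). Therefore (276, 420) = (12), d = 12.

Final answer: (276, 420) = (12); d = 12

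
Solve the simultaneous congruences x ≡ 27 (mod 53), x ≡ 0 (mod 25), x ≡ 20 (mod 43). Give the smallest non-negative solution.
The moduli 53, 25, 43 are pairwise coprime, so by the CRT there is a unique solution mod 53·25·43 = 56975.
Solve by successive substitution. Start with x ≡ 27 (mod 53).
  Combine with x ≡ 0 (mod 25): write x = 27 + 53·t and require 27 + 53·t ≡ 0 (mod 25), i.e. 53·t ≡ 0 − 27 ≡ 23 (mod 25). Since 53^(−1) ≡ 17 (mod 25) (53 ≡ 3 (mod 25)), t ≡ 17·23 ≡ 16 (mod 25). So x ≡ 27 + 53·16 = 875 (mod 1325).
  Combine with x ≡ 20 (mod 43): write x = 875 + 1325·t and require 875 + 1325·t ≡ 20 (mod 43), i.e. 1325·t ≡ 20 − 875 ≡ 5 (mod 43). Since 1325^(−1) ≡ 16 (mod 43) (1325 ≡ 35 (mod 43)), t ≡ 16·5 ≡ 37 (mod 43). So x ≡ 875 + 1325·37 = 49900 (mod 56975).
Unique solution in [0, 56975): x = 49900.

Final answer: x ≡ 49900 (mod 56975); the representative in [0, 56975) is 49900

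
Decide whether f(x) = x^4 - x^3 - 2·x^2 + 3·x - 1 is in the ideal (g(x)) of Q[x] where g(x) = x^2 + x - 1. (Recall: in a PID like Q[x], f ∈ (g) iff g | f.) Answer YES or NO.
YES

In Q[x] the ideal (g) consists of all multiples of g, so f ∈ (g) iff g | f, i.e. iff the remainder of f on division by g is 0. Divide f by g (g is monic, so eliminate the leading term of the running remainder at each step):
  leading term x^4: subtract (x^2)·g(x) = x^4 + x^3 - x^2, leaving -2·x^3 - x^2 + 3·x - 1
  leading term -2·x^3: subtract (-2·x)·g(x) = -2·x^3 - 2·x^2 + 2·x, leaving x^2 + x - 1
  leading term x^2: subtract (1)·g(x) = x^2 + x - 1, leaving 0
The remainder is 0, so f(x) = g(x) · h(x) with h(x) = x^2 - 2·x + 1. Hence g | f, i.e. f ∈ (g).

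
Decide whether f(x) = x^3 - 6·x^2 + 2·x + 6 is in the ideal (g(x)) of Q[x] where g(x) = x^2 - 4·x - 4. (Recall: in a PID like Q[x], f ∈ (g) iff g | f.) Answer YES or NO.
NO

In Q[x] the ideal (g) consists of all multiples of g, so f ∈ (g) iff g | f, i.e. iff the remainder of f on division by g is 0. Divide f by g (g is monic, so eliminate the leading term of the running remainder at each step):
  leading term x^3: subtract (x)·g(x) = x^3 - 4·x^2 - 4·x, leaving -2·x^2 + 6·x + 6
  leading term -2·x^2: subtract (-2)·g(x) = -2·x^2 + 8·x + 8, leaving -2·x - 2
The remainder r(x) = -2·x - 2 ≠ 0 (and deg r < deg g), so g ∤ f, i.e. f ∉ (g).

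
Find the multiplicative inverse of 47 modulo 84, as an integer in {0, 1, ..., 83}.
Apply the extended Euclidean algorithm to (84, 47), tracking rows (r, s, t) with s·84 + t·47 = r. Each division r_prev = q·r_cur + r_new produces the new row as (previous row) − q·(current row):
  row A: (84, 1, 0)   [1·84 + 0·47 = 84]
  row B: (47, 0, 1)   [0·84 + 1·47 = 47]
  84 = 1·47 + 37   → row C = row A − 1·row B = (37, 1, −1)   [check: 1·84 − 1·47 = 37]
  47 = 1·37 + 10   → row D = row B − 1·row C = (10, −1, 2)   [check: −1·84 + 2·47 = 10]
  37 = 3·10 + 7   → row E = row C − 3·row D = (7, 4, −7)   [check: 4·84 − 7·47 = 7]
  10 = 1·7 + 3   → row F = row D − 1·row E = (3, −5, 9)   [check: −5·84 + 9·47 = 3]
  7 = 2·3 + 1   → row G = row E − 2·row F = (1, 14, −25)   [check: 14·84 − 25·47 = 1]
  3 = 3·1 + 0   → remainder 0, stop. gcd = 1 (last nonzero row G).
The gcd is 1, so 47 is invertible mod 84. The last nonzero row gives 14·84 − 25·47 = 1, so t = −25. So 47^(−1) ≡ −25 ≡ 59 (mod 84). Verify: 47 · 59 = 2773 ≡ 1 (mod 84). ✓

Final answer: 47^(−1) ≡ 59 (mod 84)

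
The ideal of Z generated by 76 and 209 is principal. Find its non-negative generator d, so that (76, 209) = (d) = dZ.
(76, 209) = (19); d = 19

In the PID Z, (a, b) is generated by gcd(a, b). Compute gcd(209, 76) with the extended Euclidean algorithm, tracking rows (r, s, t) with s·209 + t·76 = r:
  row A: (209, 1, 0)   [1·209 + 0·76 = 209]
  row B: (76, 0, 1)   [0·209 + 1·76 = 76]
  209 = 2·76 + 57   → row C = row A − 2·row B = (57, 1, −2)   [check: 1·209 − 2·76 = 57]
  76 = 1·57 + 19   → row D = row B − 1·row C = (19, −1, 3)   [check: −1·209 + 3·76 = 19]
  57 = 3·19 + 0   → remainder 0, stop. gcd = 19 (last nonzero row D).
So gcd(76, 209) = 19, with Bézout identity −1·209 + 3·76 = 19. Containment (⊇): the Bézout identity exhibits 19 as an element of (76, 209), giving (19) ⊆ (76, 209). Containment (⊆): since 19 | 76 and 19 | 209 (76 = 19·4, 209 = 19·11), every Z-linear combination of 76 and 209 is divisible by 19, so (76, 209) ⊆ (19). Therefore (76, 209) = (19), d = 19.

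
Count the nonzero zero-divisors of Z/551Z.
Z/551Z has 46 nonzero zero-divisors

In Z/551Z each nonzero element is either a unit (gcd with 551 is 1) or a zero-divisor (gcd > 1). The number of units is φ(551): factorise 551 = 19 · 29, so φ(551) = (19 − 1) · (29 − 1) = 18 · 28 = 504. The nonzero elements number 551 − 1 = 550. Hence the nonzero zero-divisors number 550 − 504 = 46.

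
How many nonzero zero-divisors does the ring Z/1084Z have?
Z/1084Z has 543 nonzero zero-divisors

In Z/1084Z each nonzero element is either a unit (gcd with 1084 is 1) or a zero-divisor (gcd > 1). The number of units is φ(1084): factorise 1084 = 2^2 · 271, so φ(1084) = (2^2 − 2^1) · (271 − 1) = 2 · 270 = 540. The nonzero elements number 1084 − 1 = 1083. Hence the nonzero zero-divisors number 1083 − 540 = 543.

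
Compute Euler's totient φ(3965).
φ is multiplicative, with φ(p^e) = p^e − p^(e−1). Factorise 3965 = 5 · 13 · 61. Then
  φ(3965) = (5 − 1) · (13 − 1) · (61 − 1) = 4 · 12 · 60 = 2880.

Final answer: φ(3965) = 2880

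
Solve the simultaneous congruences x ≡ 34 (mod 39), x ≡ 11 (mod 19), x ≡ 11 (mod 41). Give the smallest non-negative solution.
The moduli 39, 19, 41 are pairwise coprime, so by the CRT there is a unique solution mod 39·19·41 = 30381.
Solve by successive substitution. Start with x ≡ 34 (mod 39).
  Combine with x ≡ 11 (mod 19): write x = 34 + 39·t and require 34 + 39·t ≡ 11 (mod 19), i.e. 39·t ≡ 11 − 34 ≡ 15 (mod 19). Since 39^(−1) ≡ 1 (mod 19) (39 ≡ 1 (mod 19)), t ≡ 1·15 ≡ 15 (mod 19). So x ≡ 34 + 39·15 = 619 (mod 741).
  Combine with x ≡ 11 (mod 41): write x = 619 + 741·t and require 619 + 741·t ≡ 11 (mod 41), i.e. 741·t ≡ 11 − 619 ≡ 7 (mod 41). Since 741^(−1) ≡ 14 (mod 41) (741 ≡ 3 (mod 41)), t ≡ 14·7 ≡ 16 (mod 41). So x ≡ 619 + 741·16 = 12475 (mod 30381).
Unique solution in [0, 30381): x = 12475.

Final answer: x ≡ 12475 (mod 30381); the representative in [0, 30381) is 12475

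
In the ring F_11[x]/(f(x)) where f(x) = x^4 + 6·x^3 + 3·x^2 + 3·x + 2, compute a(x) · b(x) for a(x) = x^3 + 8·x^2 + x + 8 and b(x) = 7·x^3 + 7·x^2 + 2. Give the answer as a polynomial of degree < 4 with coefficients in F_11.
a · b ≡ x^3 + 5·x^2 + 3·x + 8 (mod f(x))

Multiply as integer polynomials: a · b = 7·x^6 + 63·x^5 + 63·x^4 + 65·x^3 + 72·x^2 + 2·x + 16. Reducing coefficients mod 11: a · b ≡ 7·x^6 + 8·x^5 + 8·x^4 + 10·x^3 + 6·x^2 + 2·x + 5. Now divide by f(x) = x^4 + 6·x^3 + 3·x^2 + 3·x + 2 in F_11[x], eliminating the leading term at each step:
  leading term 7·x^6: subtract (7·x^2)·f(x) = 7·x^6 + 9·x^5 + 10·x^4 + 10·x^3 + 3·x^2, leaving 10·x^5 + 9·x^4 + 3·x^2 + 2·x + 5 (coefficients mod 11)
  leading term 10·x^5: subtract (10·x)·f(x) = 10·x^5 + 5·x^4 + 8·x^3 + 8·x^2 + 9·x, leaving 4·x^4 + 3·x^3 + 6·x^2 + 4·x + 5 (coefficients mod 11)
  leading term 4·x^4: subtract (4)·f(x) = 4·x^4 + 2·x^3 + x^2 + x + 8, leaving x^3 + 5·x^2 + 3·x + 8 (coefficients mod 11)
The degree is now < 4, so this is the remainder. Hence a · b ≡ x^3 + 5·x^2 + 3·x + 8 in F_11[x]/(f).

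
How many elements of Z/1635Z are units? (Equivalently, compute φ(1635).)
Z/1635Z has φ(1635) = 864 units

An element a ∈ Z/1635Z is a unit iff gcd(a, 1635) = 1, so the number of units is φ(1635). φ is multiplicative, with φ(p^e) = p^e − p^(e−1). Factorise 1635 = 3 · 5 · 109. Then
  φ(1635) = (3 − 1) · (5 − 1) · (109 − 1) = 2 · 4 · 108 = 864.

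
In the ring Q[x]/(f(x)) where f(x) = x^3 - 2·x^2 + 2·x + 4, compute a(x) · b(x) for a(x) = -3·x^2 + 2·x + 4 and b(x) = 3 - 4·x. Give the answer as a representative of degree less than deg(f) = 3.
a · b ≡ 7·x^2 - 34·x - 36 (mod f(x))

First multiply in Q[x] without reducing: a · b = 12·x^3 - 17·x^2 - 10·x + 12. Now divide by f(x) = x^3 - 2·x^2 + 2·x + 4, eliminating the leading term at each step:
  leading term 12·x^3: subtract (12)·f(x) = 12·x^3 - 24·x^2 + 24·x + 48, leaving 7·x^2 - 34·x - 36
The degree is now < 3, so this is the remainder. Hence a · b ≡ 7·x^2 - 34·x - 36 in Q[x]/(f).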